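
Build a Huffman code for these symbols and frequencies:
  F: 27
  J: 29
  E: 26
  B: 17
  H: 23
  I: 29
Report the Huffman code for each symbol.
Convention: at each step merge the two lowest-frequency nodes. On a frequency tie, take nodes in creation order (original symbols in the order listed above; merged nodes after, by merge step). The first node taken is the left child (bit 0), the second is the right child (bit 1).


Huffman tree construction:
Step 1: Merge B(17) + H(23) = 40
Step 2: Merge E(26) + F(27) = 53
Step 3: Merge J(29) + I(29) = 58
Step 4: Merge (B+H)(40) + (E+F)(53) = 93
Step 5: Merge (J+I)(58) + ((B+H)+(E+F))(93) = 151
Read each symbol's code off the tree from the root (left child = 0, right child = 1).

Codes:
  F: 111 (length 3)
  J: 00 (length 2)
  E: 110 (length 3)
  B: 100 (length 3)
  H: 101 (length 3)
  I: 01 (length 2)
Average code length: 395/151 = 2.6159 bits/symbol


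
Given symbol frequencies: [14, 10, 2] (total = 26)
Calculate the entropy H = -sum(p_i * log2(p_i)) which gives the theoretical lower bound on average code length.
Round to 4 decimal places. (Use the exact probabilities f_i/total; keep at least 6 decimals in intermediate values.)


Per-symbol terms -p_i * log2(p_i) with p_i = f_i/26:
  p = 14/26 = 0.538462: log2(p) = -0.893085, -p*log2(p) = 0.480892
  p = 10/26 = 0.384615: log2(p) = -1.378512, -p*log2(p) = 0.530197
  p = 2/26 = 0.076923: log2(p) = -3.700440, -p*log2(p) = 0.284649
H = 0.480892 + 0.530197 + 0.284649 = 1.295738

H = 1.2957 bits/symbol


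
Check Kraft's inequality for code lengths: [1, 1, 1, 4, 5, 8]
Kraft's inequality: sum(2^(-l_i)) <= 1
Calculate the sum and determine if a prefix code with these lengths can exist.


Sum = 2^(-1) + 2^(-1) + 2^(-1) + 2^(-4) + 2^(-5) + 2^(-8)
    = 0.5 + 0.5 + 0.5 + 0.0625 + 0.03125 + 0.00390625
    = 409/256 = 1.59765625
Since 1.59765625 > 1, Kraft's inequality is NOT satisfied.
A prefix code with these lengths CANNOT exist.

Kraft sum = 1.59765625. Not satisfied.


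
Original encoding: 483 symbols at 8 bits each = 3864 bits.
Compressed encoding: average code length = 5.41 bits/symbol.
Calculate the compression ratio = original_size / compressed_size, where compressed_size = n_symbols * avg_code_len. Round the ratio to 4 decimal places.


original_size = n_symbols * orig_bits = 483 * 8 = 3864 bits
compressed_size = n_symbols * avg_code_len = 483 * 5.41 = 2613.03 bits
ratio = original_size / compressed_size = 3864 / 2613.03 = 1.4787

Compression ratio = 1.4787


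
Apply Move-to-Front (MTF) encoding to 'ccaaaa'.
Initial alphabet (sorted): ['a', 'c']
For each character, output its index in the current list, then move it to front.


MTF encoding:
'c': index 1 in ['a', 'c'] -> ['c', 'a']
'c': index 0 in ['c', 'a'] -> ['c', 'a']
'a': index 1 in ['c', 'a'] -> ['a', 'c']
'a': index 0 in ['a', 'c'] -> ['a', 'c']
'a': index 0 in ['a', 'c'] -> ['a', 'c']
'a': index 0 in ['a', 'c'] -> ['a', 'c']


Output: [1, 0, 1, 0, 0, 0]


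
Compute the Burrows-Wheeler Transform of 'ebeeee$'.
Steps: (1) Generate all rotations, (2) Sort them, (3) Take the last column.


Rotations (sorted):
  0: $ebeeee -> last char: e
  1: beeee$e -> last char: e
  2: e$ebeee -> last char: e
  3: ebeeee$ -> last char: $
  4: ee$ebee -> last char: e
  5: eee$ebe -> last char: e
  6: eeee$eb -> last char: b


BWT = eee$eeb


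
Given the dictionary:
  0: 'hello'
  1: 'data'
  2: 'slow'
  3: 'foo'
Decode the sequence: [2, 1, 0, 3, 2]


Look up each index in the dictionary:
  2 -> 'slow'
  1 -> 'data'
  0 -> 'hello'
  3 -> 'foo'
  2 -> 'slow'

Decoded: "slow data hello foo slow"


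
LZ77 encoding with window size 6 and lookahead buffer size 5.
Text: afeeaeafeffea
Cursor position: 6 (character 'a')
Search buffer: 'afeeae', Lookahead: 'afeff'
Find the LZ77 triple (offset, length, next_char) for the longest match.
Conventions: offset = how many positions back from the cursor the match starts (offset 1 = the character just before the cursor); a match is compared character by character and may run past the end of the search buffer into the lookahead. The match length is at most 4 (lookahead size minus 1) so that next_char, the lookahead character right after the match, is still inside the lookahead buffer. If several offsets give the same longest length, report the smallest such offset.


Try each offset into the search buffer:
  offset=1 (pos 5, char 'e'): match length 0
  offset=2 (pos 4, char 'a'): match length 1
  offset=3 (pos 3, char 'e'): match length 0
  offset=4 (pos 2, char 'e'): match length 0
  offset=5 (pos 1, char 'f'): match length 0
  offset=6 (pos 0, char 'a'): match length 3
Longest match has length 3 at offset 6.
next_char = character at position 6 + 3 = 9 -> 'f'

Best match: offset=6, length=3 (matching 'afe' starting at position 0)
LZ77 triple: (6, 3, 'f')


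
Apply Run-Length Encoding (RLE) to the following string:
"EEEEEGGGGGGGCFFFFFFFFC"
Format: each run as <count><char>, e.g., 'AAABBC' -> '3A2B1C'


Scanning runs left to right:
  i=0: run of 'E' x 5 -> '5E'
  i=5: run of 'G' x 7 -> '7G'
  i=12: run of 'C' x 1 -> '1C'
  i=13: run of 'F' x 8 -> '8F'
  i=21: run of 'C' x 1 -> '1C'

RLE = 5E7G1C8F1C


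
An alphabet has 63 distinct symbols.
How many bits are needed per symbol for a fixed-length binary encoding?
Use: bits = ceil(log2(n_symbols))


log2(63) = 5.9773
Bracket: 2^5 = 32 < 63 <= 2^6 = 64
So ceil(log2(63)) = 6

bits = ceil(log2(63)) = ceil(5.9773) = 6 bits


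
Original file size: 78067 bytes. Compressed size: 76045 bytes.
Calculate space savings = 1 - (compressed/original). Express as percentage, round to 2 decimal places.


ratio = compressed/original = 76045/78067 = 0.974099
savings = 1 - ratio = 1 - 0.974099 = 0.025901
as a percentage: 0.025901 * 100 = 2.59%

Space savings = 1 - 76045/78067 = 2.59%


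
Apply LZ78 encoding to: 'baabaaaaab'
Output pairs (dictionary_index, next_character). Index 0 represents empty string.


LZ78 encoding steps:
Dictionary: {0: ''}
Step 1: w='' (idx 0), next='b' -> output (0, 'b'), add 'b' as idx 1
Step 2: w='' (idx 0), next='a' -> output (0, 'a'), add 'a' as idx 2
Step 3: w='a' (idx 2), next='b' -> output (2, 'b'), add 'ab' as idx 3
Step 4: w='a' (idx 2), next='a' -> output (2, 'a'), add 'aa' as idx 4
Step 5: w='aa' (idx 4), next='a' -> output (4, 'a'), add 'aaa' as idx 5
Step 6: w='b' (idx 1), end of input -> output (1, '')


Encoded: [(0, 'b'), (0, 'a'), (2, 'b'), (2, 'a'), (4, 'a'), (1, '')]


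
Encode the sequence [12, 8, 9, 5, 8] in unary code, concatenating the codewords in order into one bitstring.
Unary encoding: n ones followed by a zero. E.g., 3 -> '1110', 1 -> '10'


Encode each number as n ones followed by a terminating 0:
  12 -> 1111111111110 (13 bits)
  8 -> 111111110 (9 bits)
  9 -> 1111111110 (10 bits)
  5 -> 111110 (6 bits)
  8 -> 111111110 (9 bits)
Total length = 13 + 9 + 10 + 6 + 9 = 47 bits.

Unary([12, 8, 9, 5, 8]) = 11111111111101111111101111111110111110111111110 (47 bits)


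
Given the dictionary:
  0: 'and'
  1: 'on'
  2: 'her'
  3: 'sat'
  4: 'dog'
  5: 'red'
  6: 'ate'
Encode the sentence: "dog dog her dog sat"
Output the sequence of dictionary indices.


Look up each word in the dictionary:
  'dog' -> 4
  'dog' -> 4
  'her' -> 2
  'dog' -> 4
  'sat' -> 3

Encoded: [4, 4, 2, 4, 3]


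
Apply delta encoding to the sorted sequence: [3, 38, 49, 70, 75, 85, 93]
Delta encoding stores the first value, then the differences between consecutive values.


First value: 3
Deltas:
  38 - 3 = 35
  49 - 38 = 11
  70 - 49 = 21
  75 - 70 = 5
  85 - 75 = 10
  93 - 85 = 8


Delta encoded: [3, 35, 11, 21, 5, 10, 8]


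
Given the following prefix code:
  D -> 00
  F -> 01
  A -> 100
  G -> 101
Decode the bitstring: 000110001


Decoding step by step:
Bits 00 -> D
Bits 01 -> F
Bits 100 -> A
Bits 01 -> F


Decoded message: DFAF


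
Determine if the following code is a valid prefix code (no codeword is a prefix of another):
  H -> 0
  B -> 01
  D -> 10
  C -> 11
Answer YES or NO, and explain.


Checking each pair (does one codeword prefix another?):
  H='0' vs B='01': prefix -- VIOLATION

NO -- this is NOT a valid prefix code. H (0) is a prefix of B (01).


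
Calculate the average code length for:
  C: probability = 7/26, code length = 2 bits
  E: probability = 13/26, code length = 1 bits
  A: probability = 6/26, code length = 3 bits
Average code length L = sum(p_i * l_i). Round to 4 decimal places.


Weighted contributions p_i * l_i:
  C: (7/26) * 2 = 14/26
  E: (13/26) * 1 = 13/26
  A: (6/26) * 3 = 18/26
Sum = (14 + 13 + 18)/26 = 45/26

L = 45/26 = 1.7308 bits/symbol


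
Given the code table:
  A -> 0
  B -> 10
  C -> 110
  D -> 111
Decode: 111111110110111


Decoding:
111 -> D
111 -> D
110 -> C
110 -> C
111 -> D


Result: DDCCD


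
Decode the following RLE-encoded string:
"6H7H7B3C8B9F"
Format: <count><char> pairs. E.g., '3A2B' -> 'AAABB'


Expanding each <count><char> pair:
  6H -> 'HHHHHH'
  7H -> 'HHHHHHH'
  7B -> 'BBBBBBB'
  3C -> 'CCC'
  8B -> 'BBBBBBBB'
  9F -> 'FFFFFFFFF'

Decoded = HHHHHHHHHHHHHBBBBBBBCCCBBBBBBBBFFFFFFFFF


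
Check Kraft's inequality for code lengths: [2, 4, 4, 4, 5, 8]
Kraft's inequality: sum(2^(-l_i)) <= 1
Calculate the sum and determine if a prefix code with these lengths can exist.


Sum = 2^(-2) + 2^(-4) + 2^(-4) + 2^(-4) + 2^(-5) + 2^(-8)
    = 0.25 + 0.0625 + 0.0625 + 0.0625 + 0.03125 + 0.00390625
    = 121/256 = 0.47265625
Since 0.47265625 <= 1, Kraft's inequality IS satisfied.
A prefix code with these lengths CAN exist.

Kraft sum = 0.47265625. Satisfied.


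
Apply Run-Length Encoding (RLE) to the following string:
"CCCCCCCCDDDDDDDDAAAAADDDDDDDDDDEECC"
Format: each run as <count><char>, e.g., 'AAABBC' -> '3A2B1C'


Scanning runs left to right:
  i=0: run of 'C' x 8 -> '8C'
  i=8: run of 'D' x 8 -> '8D'
  i=16: run of 'A' x 5 -> '5A'
  i=21: run of 'D' x 10 -> '10D'
  i=31: run of 'E' x 2 -> '2E'
  i=33: run of 'C' x 2 -> '2C'

RLE = 8C8D5A10D2E2C


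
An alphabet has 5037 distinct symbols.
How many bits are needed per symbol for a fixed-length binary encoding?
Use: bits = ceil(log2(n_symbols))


log2(5037) = 12.2983
Bracket: 2^12 = 4096 < 5037 <= 2^13 = 8192
So ceil(log2(5037)) = 13

bits = ceil(log2(5037)) = ceil(12.2983) = 13 bits


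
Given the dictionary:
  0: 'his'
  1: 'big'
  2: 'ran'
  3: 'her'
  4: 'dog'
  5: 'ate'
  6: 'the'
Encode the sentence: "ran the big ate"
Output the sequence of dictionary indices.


Look up each word in the dictionary:
  'ran' -> 2
  'the' -> 6
  'big' -> 1
  'ate' -> 5

Encoded: [2, 6, 1, 5]


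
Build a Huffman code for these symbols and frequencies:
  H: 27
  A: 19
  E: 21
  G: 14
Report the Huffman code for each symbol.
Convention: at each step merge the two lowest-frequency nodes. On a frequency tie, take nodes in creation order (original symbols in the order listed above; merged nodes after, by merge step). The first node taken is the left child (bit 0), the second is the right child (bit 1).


Huffman tree construction:
Step 1: Merge G(14) + A(19) = 33
Step 2: Merge E(21) + H(27) = 48
Step 3: Merge (G+A)(33) + (E+H)(48) = 81
Read each symbol's code off the tree from the root (left child = 0, right child = 1).

Codes:
  H: 11 (length 2)
  A: 01 (length 2)
  E: 10 (length 2)
  G: 00 (length 2)
Average code length: 162/81 = 2.0000 bits/symbol


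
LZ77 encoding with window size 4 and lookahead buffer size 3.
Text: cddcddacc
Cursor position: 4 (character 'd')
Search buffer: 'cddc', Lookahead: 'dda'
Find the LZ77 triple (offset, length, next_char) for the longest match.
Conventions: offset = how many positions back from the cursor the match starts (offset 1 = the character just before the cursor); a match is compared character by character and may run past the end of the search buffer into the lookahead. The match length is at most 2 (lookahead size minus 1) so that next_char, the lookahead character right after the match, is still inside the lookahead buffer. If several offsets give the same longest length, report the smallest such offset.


Try each offset into the search buffer:
  offset=1 (pos 3, char 'c'): match length 0
  offset=2 (pos 2, char 'd'): match length 1
  offset=3 (pos 1, char 'd'): match length 2
  offset=4 (pos 0, char 'c'): match length 0
Longest match has length 2 at offset 3.
next_char = character at position 4 + 2 = 6 -> 'a'

Best match: offset=3, length=2 (matching 'dd' starting at position 1)
LZ77 triple: (3, 2, 'a')


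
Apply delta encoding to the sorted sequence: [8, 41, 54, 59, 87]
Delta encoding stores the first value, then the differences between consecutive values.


First value: 8
Deltas:
  41 - 8 = 33
  54 - 41 = 13
  59 - 54 = 5
  87 - 59 = 28


Delta encoded: [8, 33, 13, 5, 28]


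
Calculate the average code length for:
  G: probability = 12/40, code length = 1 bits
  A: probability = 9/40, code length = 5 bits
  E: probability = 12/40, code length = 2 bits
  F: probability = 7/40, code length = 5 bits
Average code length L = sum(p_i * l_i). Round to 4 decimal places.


Weighted contributions p_i * l_i:
  G: (12/40) * 1 = 12/40
  A: (9/40) * 5 = 45/40
  E: (12/40) * 2 = 24/40
  F: (7/40) * 5 = 35/40
Sum = (12 + 45 + 24 + 35)/40 = 116/40

L = 116/40 = 2.9000 bits/symbol


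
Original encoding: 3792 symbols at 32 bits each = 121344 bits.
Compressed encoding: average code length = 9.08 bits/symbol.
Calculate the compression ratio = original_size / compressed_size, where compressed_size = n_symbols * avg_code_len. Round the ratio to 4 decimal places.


original_size = n_symbols * orig_bits = 3792 * 32 = 121344 bits
compressed_size = n_symbols * avg_code_len = 3792 * 9.08 = 34431.36 bits
ratio = original_size / compressed_size = 121344 / 34431.36 = 3.5242

Compression ratio = 3.5242


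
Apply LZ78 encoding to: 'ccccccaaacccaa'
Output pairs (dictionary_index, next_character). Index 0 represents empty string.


LZ78 encoding steps:
Dictionary: {0: ''}
Step 1: w='' (idx 0), next='c' -> output (0, 'c'), add 'c' as idx 1
Step 2: w='c' (idx 1), next='c' -> output (1, 'c'), add 'cc' as idx 2
Step 3: w='cc' (idx 2), next='c' -> output (2, 'c'), add 'ccc' as idx 3
Step 4: w='' (idx 0), next='a' -> output (0, 'a'), add 'a' as idx 4
Step 5: w='a' (idx 4), next='a' -> output (4, 'a'), add 'aa' as idx 5
Step 6: w='ccc' (idx 3), next='a' -> output (3, 'a'), add 'ccca' as idx 6
Step 7: w='a' (idx 4), end of input -> output (4, '')


Encoded: [(0, 'c'), (1, 'c'), (2, 'c'), (0, 'a'), (4, 'a'), (3, 'a'), (4, '')]


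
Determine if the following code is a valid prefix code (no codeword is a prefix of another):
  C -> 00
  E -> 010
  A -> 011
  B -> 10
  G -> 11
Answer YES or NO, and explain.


Checking each pair (does one codeword prefix another?):
  C='00' vs E='010': no prefix
  C='00' vs A='011': no prefix
  C='00' vs B='10': no prefix
  C='00' vs G='11': no prefix
  E='010' vs C='00': no prefix
  E='010' vs A='011': no prefix
  E='010' vs B='10': no prefix
  E='010' vs G='11': no prefix
  A='011' vs C='00': no prefix
  A='011' vs E='010': no prefix
  A='011' vs B='10': no prefix
  A='011' vs G='11': no prefix
  B='10' vs C='00': no prefix
  B='10' vs E='010': no prefix
  B='10' vs A='011': no prefix
  B='10' vs G='11': no prefix
  G='11' vs C='00': no prefix
  G='11' vs E='010': no prefix
  G='11' vs A='011': no prefix
  G='11' vs B='10': no prefix
No violation found over all pairs.

YES -- this is a valid prefix code. No codeword is a prefix of any other codeword.


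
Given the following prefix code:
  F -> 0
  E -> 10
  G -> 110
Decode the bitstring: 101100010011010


Decoding step by step:
Bits 10 -> E
Bits 110 -> G
Bits 0 -> F
Bits 0 -> F
Bits 10 -> E
Bits 0 -> F
Bits 110 -> G
Bits 10 -> E


Decoded message: EGFFEFGE


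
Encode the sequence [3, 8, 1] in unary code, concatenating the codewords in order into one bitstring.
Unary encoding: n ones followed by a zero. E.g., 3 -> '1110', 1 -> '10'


Encode each number as n ones followed by a terminating 0:
  3 -> 1110 (4 bits)
  8 -> 111111110 (9 bits)
  1 -> 10 (2 bits)
Total length = 4 + 9 + 2 = 15 bits.

Unary([3, 8, 1]) = 111011111111010 (15 bits)


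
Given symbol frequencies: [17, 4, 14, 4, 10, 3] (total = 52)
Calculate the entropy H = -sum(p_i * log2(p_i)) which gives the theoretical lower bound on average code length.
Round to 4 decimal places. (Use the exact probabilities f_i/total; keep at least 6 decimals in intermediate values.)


Per-symbol terms -p_i * log2(p_i) with p_i = f_i/52:
  p = 17/52 = 0.326923: log2(p) = -1.612977, -p*log2(p) = 0.527319
  p = 4/52 = 0.076923: log2(p) = -3.700440, -p*log2(p) = 0.284649
  p = 14/52 = 0.269231: log2(p) = -1.893085, -p*log2(p) = 0.509677
  p = 4/52 = 0.076923: log2(p) = -3.700440, -p*log2(p) = 0.284649
  p = 10/52 = 0.192308: log2(p) = -2.378512, -p*log2(p) = 0.457406
  p = 3/52 = 0.057692: log2(p) = -4.115477, -p*log2(p) = 0.237431
H = 0.527319 + 0.284649 + 0.509677 + 0.284649 + 0.457406 + 0.237431 = 2.301131

H = 2.3011 bits/symbol


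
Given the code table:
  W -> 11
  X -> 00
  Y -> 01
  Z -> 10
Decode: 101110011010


Decoding:
10 -> Z
11 -> W
10 -> Z
01 -> Y
10 -> Z
10 -> Z


Result: ZWZYZZ


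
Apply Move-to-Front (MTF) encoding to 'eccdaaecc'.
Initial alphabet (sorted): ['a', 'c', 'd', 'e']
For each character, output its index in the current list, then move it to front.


MTF encoding:
'e': index 3 in ['a', 'c', 'd', 'e'] -> ['e', 'a', 'c', 'd']
'c': index 2 in ['e', 'a', 'c', 'd'] -> ['c', 'e', 'a', 'd']
'c': index 0 in ['c', 'e', 'a', 'd'] -> ['c', 'e', 'a', 'd']
'd': index 3 in ['c', 'e', 'a', 'd'] -> ['d', 'c', 'e', 'a']
'a': index 3 in ['d', 'c', 'e', 'a'] -> ['a', 'd', 'c', 'e']
'a': index 0 in ['a', 'd', 'c', 'e'] -> ['a', 'd', 'c', 'e']
'e': index 3 in ['a', 'd', 'c', 'e'] -> ['e', 'a', 'd', 'c']
'c': index 3 in ['e', 'a', 'd', 'c'] -> ['c', 'e', 'a', 'd']
'c': index 0 in ['c', 'e', 'a', 'd'] -> ['c', 'e', 'a', 'd']


Output: [3, 2, 0, 3, 3, 0, 3, 3, 0]


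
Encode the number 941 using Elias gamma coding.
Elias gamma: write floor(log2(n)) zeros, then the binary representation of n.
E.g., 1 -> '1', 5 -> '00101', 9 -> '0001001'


num_bits = floor(log2(941)) + 1 = 10
leading_zeros = num_bits - 1 = 9
binary(941) = 1110101101

Elias gamma(941) = '000000000' + '1110101101' = 0000000001110101101 (19 bits)


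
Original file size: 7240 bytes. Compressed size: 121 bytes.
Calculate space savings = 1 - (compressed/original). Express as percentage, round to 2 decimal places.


ratio = compressed/original = 121/7240 = 0.016713
savings = 1 - ratio = 1 - 0.016713 = 0.983287
as a percentage: 0.983287 * 100 = 98.33%

Space savings = 1 - 121/7240 = 98.33%


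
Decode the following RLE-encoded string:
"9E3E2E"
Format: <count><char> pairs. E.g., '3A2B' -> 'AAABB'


Expanding each <count><char> pair:
  9E -> 'EEEEEEEEE'
  3E -> 'EEE'
  2E -> 'EE'

Decoded = EEEEEEEEEEEEEE


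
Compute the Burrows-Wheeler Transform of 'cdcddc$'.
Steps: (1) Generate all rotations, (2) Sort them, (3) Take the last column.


Rotations (sorted):
  0: $cdcddc -> last char: c
  1: c$cdcdd -> last char: d
  2: cdcddc$ -> last char: $
  3: cddc$cd -> last char: d
  4: dc$cdcd -> last char: d
  5: dcddc$c -> last char: c
  6: ddc$cdc -> last char: c


BWT = cd$ddcc


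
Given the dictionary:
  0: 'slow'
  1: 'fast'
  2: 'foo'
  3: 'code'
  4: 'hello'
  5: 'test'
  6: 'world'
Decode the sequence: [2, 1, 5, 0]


Look up each index in the dictionary:
  2 -> 'foo'
  1 -> 'fast'
  5 -> 'test'
  0 -> 'slow'

Decoded: "foo fast test slow"


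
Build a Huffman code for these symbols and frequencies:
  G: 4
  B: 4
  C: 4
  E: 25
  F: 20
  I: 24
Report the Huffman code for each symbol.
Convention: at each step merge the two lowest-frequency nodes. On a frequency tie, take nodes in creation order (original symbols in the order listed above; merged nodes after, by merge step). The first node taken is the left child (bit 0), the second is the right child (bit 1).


Huffman tree construction:
Step 1: Merge G(4) + B(4) = 8
Step 2: Merge C(4) + (G+B)(8) = 12
Step 3: Merge (C+(G+B))(12) + F(20) = 32
Step 4: Merge I(24) + E(25) = 49
Step 5: Merge ((C+(G+B))+F)(32) + (I+E)(49) = 81
Read each symbol's code off the tree from the root (left child = 0, right child = 1).

Codes:
  G: 0010 (length 4)
  B: 0011 (length 4)
  C: 000 (length 3)
  E: 11 (length 2)
  F: 01 (length 2)
  I: 10 (length 2)
Average code length: 182/81 = 2.2469 bits/symbol


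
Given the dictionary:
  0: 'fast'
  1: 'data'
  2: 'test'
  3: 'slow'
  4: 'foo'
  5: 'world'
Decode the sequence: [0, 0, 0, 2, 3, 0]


Look up each index in the dictionary:
  0 -> 'fast'
  0 -> 'fast'
  0 -> 'fast'
  2 -> 'test'
  3 -> 'slow'
  0 -> 'fast'

Decoded: "fast fast fast test slow fast"


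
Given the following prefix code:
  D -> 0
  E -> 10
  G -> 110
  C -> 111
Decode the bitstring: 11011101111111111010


Decoding step by step:
Bits 110 -> G
Bits 111 -> C
Bits 0 -> D
Bits 111 -> C
Bits 111 -> C
Bits 111 -> C
Bits 10 -> E
Bits 10 -> E


Decoded message: GCDCCCEE


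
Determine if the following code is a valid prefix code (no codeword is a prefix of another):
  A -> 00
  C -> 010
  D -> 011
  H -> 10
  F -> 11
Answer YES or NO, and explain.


Checking each pair (does one codeword prefix another?):
  A='00' vs C='010': no prefix
  A='00' vs D='011': no prefix
  A='00' vs H='10': no prefix
  A='00' vs F='11': no prefix
  C='010' vs A='00': no prefix
  C='010' vs D='011': no prefix
  C='010' vs H='10': no prefix
  C='010' vs F='11': no prefix
  D='011' vs A='00': no prefix
  D='011' vs C='010': no prefix
  D='011' vs H='10': no prefix
  D='011' vs F='11': no prefix
  H='10' vs A='00': no prefix
  H='10' vs C='010': no prefix
  H='10' vs D='011': no prefix
  H='10' vs F='11': no prefix
  F='11' vs A='00': no prefix
  F='11' vs C='010': no prefix
  F='11' vs D='011': no prefix
  F='11' vs H='10': no prefix
No violation found over all pairs.

YES -- this is a valid prefix code. No codeword is a prefix of any other codeword.


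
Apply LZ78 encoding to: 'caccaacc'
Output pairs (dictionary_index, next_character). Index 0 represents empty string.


LZ78 encoding steps:
Dictionary: {0: ''}
Step 1: w='' (idx 0), next='c' -> output (0, 'c'), add 'c' as idx 1
Step 2: w='' (idx 0), next='a' -> output (0, 'a'), add 'a' as idx 2
Step 3: w='c' (idx 1), next='c' -> output (1, 'c'), add 'cc' as idx 3
Step 4: w='a' (idx 2), next='a' -> output (2, 'a'), add 'aa' as idx 4
Step 5: w='cc' (idx 3), end of input -> output (3, '')


Encoded: [(0, 'c'), (0, 'a'), (1, 'c'), (2, 'a'), (3, '')]


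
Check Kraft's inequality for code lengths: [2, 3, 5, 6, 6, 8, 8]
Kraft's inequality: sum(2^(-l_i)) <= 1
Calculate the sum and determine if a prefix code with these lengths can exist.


Sum = 2^(-2) + 2^(-3) + 2^(-5) + 2^(-6) + 2^(-6) + 2^(-8) + 2^(-8)
    = 0.25 + 0.125 + 0.03125 + 0.015625 + 0.015625 + 0.00390625 + 0.00390625
    = 114/256 = 0.4453125
Since 0.4453125 <= 1, Kraft's inequality IS satisfied.
A prefix code with these lengths CAN exist.

Kraft sum = 0.4453125. Satisfied.


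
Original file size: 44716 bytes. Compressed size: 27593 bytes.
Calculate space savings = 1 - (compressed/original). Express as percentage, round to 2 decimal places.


ratio = compressed/original = 27593/44716 = 0.617072
savings = 1 - ratio = 1 - 0.617072 = 0.382928
as a percentage: 0.382928 * 100 = 38.29%

Space savings = 1 - 27593/44716 = 38.29%


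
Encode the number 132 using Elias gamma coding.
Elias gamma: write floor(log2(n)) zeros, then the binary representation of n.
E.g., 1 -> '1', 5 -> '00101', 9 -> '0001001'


num_bits = floor(log2(132)) + 1 = 8
leading_zeros = num_bits - 1 = 7
binary(132) = 10000100

Elias gamma(132) = '0000000' + '10000100' = 000000010000100 (15 bits)


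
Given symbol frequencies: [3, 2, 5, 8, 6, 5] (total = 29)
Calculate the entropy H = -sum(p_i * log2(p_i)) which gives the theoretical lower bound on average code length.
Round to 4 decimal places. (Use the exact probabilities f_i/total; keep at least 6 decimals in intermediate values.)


Per-symbol terms -p_i * log2(p_i) with p_i = f_i/29:
  p = 3/29 = 0.103448: log2(p) = -3.273018, -p*log2(p) = 0.338588
  p = 2/29 = 0.068966: log2(p) = -3.857981, -p*log2(p) = 0.266068
  p = 5/29 = 0.172414: log2(p) = -2.536053, -p*log2(p) = 0.437251
  p = 8/29 = 0.275862: log2(p) = -1.857981, -p*log2(p) = 0.512546
  p = 6/29 = 0.206897: log2(p) = -2.273018, -p*log2(p) = 0.470280
  p = 5/29 = 0.172414: log2(p) = -2.536053, -p*log2(p) = 0.437251
H = 0.338588 + 0.266068 + 0.437251 + 0.512546 + 0.470280 + 0.437251 = 2.461984

H = 2.462 bits/symbol


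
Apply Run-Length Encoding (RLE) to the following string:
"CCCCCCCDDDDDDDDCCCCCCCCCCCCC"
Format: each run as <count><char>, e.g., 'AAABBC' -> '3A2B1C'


Scanning runs left to right:
  i=0: run of 'C' x 7 -> '7C'
  i=7: run of 'D' x 8 -> '8D'
  i=15: run of 'C' x 13 -> '13C'

RLE = 7C8D13C


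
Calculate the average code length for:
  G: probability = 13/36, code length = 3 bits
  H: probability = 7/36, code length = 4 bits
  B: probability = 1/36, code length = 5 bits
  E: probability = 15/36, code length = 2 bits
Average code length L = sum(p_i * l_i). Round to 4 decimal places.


Weighted contributions p_i * l_i:
  G: (13/36) * 3 = 39/36
  H: (7/36) * 4 = 28/36
  B: (1/36) * 5 = 5/36
  E: (15/36) * 2 = 30/36
Sum = (39 + 28 + 5 + 30)/36 = 102/36

L = 102/36 = 2.8333 bits/symbol


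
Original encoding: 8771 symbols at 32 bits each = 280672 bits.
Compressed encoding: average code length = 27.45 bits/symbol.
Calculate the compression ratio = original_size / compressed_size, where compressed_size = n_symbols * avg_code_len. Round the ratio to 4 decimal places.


original_size = n_symbols * orig_bits = 8771 * 32 = 280672 bits
compressed_size = n_symbols * avg_code_len = 8771 * 27.45 = 240763.95 bits
ratio = original_size / compressed_size = 280672 / 240763.95 = 1.1658

Compression ratio = 1.1658


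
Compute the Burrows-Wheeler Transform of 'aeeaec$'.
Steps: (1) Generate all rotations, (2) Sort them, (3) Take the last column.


Rotations (sorted):
  0: $aeeaec -> last char: c
  1: aec$aee -> last char: e
  2: aeeaec$ -> last char: $
  3: c$aeeae -> last char: e
  4: eaec$ae -> last char: e
  5: ec$aeea -> last char: a
  6: eeaec$a -> last char: a


BWT = ce$eeaa


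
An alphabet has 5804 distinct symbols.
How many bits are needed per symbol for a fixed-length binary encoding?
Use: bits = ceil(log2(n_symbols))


log2(5804) = 12.5028
Bracket: 2^12 = 4096 < 5804 <= 2^13 = 8192
So ceil(log2(5804)) = 13

bits = ceil(log2(5804)) = ceil(12.5028) = 13 bits


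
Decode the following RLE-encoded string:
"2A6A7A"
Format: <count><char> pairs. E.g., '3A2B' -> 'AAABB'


Expanding each <count><char> pair:
  2A -> 'AA'
  6A -> 'AAAAAA'
  7A -> 'AAAAAAA'

Decoded = AAAAAAAAAAAAAAA


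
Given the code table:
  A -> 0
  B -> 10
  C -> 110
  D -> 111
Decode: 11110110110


Decoding:
111 -> D
10 -> B
110 -> C
110 -> C


Result: DBCC


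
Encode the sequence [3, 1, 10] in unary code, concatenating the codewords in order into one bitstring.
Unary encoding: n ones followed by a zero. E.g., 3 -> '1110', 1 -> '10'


Encode each number as n ones followed by a terminating 0:
  3 -> 1110 (4 bits)
  1 -> 10 (2 bits)
  10 -> 11111111110 (11 bits)
Total length = 4 + 2 + 11 = 17 bits.

Unary([3, 1, 10]) = 11101011111111110 (17 bits)


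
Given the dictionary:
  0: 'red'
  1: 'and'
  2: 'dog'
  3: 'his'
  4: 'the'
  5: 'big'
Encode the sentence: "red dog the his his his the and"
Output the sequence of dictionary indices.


Look up each word in the dictionary:
  'red' -> 0
  'dog' -> 2
  'the' -> 4
  'his' -> 3
  'his' -> 3
  'his' -> 3
  'the' -> 4
  'and' -> 1

Encoded: [0, 2, 4, 3, 3, 3, 4, 1]


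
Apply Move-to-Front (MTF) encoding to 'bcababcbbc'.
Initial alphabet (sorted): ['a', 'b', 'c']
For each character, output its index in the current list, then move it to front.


MTF encoding:
'b': index 1 in ['a', 'b', 'c'] -> ['b', 'a', 'c']
'c': index 2 in ['b', 'a', 'c'] -> ['c', 'b', 'a']
'a': index 2 in ['c', 'b', 'a'] -> ['a', 'c', 'b']
'b': index 2 in ['a', 'c', 'b'] -> ['b', 'a', 'c']
'a': index 1 in ['b', 'a', 'c'] -> ['a', 'b', 'c']
'b': index 1 in ['a', 'b', 'c'] -> ['b', 'a', 'c']
'c': index 2 in ['b', 'a', 'c'] -> ['c', 'b', 'a']
'b': index 1 in ['c', 'b', 'a'] -> ['b', 'c', 'a']
'b': index 0 in ['b', 'c', 'a'] -> ['b', 'c', 'a']
'c': index 1 in ['b', 'c', 'a'] -> ['c', 'b', 'a']


Output: [1, 2, 2, 2, 1, 1, 2, 1, 0, 1]


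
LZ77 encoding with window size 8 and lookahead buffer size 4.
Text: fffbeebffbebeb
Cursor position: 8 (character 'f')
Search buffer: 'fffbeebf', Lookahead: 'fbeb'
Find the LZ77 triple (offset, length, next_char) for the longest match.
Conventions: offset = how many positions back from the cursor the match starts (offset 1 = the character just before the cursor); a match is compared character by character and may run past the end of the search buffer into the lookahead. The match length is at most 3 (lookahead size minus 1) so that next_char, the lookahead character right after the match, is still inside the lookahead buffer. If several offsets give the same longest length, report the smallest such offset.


Try each offset into the search buffer:
  offset=1 (pos 7, char 'f'): match length 1
  offset=2 (pos 6, char 'b'): match length 0
  offset=3 (pos 5, char 'e'): match length 0
  offset=4 (pos 4, char 'e'): match length 0
  offset=5 (pos 3, char 'b'): match length 0
  offset=6 (pos 2, char 'f'): match length 3
  offset=7 (pos 1, char 'f'): match length 1
  offset=8 (pos 0, char 'f'): match length 1
Longest match has length 3 at offset 6.
next_char = character at position 8 + 3 = 11 -> 'b'

Best match: offset=6, length=3 (matching 'fbe' starting at position 2)
LZ77 triple: (6, 3, 'b')


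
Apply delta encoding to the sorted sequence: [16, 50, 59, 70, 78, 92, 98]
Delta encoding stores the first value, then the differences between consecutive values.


First value: 16
Deltas:
  50 - 16 = 34
  59 - 50 = 9
  70 - 59 = 11
  78 - 70 = 8
  92 - 78 = 14
  98 - 92 = 6


Delta encoded: [16, 34, 9, 11, 8, 14, 6]


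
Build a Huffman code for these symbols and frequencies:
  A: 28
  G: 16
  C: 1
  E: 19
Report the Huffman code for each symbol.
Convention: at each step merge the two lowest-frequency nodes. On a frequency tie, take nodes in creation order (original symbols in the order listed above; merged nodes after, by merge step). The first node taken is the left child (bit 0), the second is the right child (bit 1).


Huffman tree construction:
Step 1: Merge C(1) + G(16) = 17
Step 2: Merge (C+G)(17) + E(19) = 36
Step 3: Merge A(28) + ((C+G)+E)(36) = 64
Read each symbol's code off the tree from the root (left child = 0, right child = 1).

Codes:
  A: 0 (length 1)
  G: 101 (length 3)
  C: 100 (length 3)
  E: 11 (length 2)
Average code length: 117/64 = 1.8281 bits/symbol


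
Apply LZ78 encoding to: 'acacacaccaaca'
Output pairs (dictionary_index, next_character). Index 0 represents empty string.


LZ78 encoding steps:
Dictionary: {0: ''}
Step 1: w='' (idx 0), next='a' -> output (0, 'a'), add 'a' as idx 1
Step 2: w='' (idx 0), next='c' -> output (0, 'c'), add 'c' as idx 2
Step 3: w='a' (idx 1), next='c' -> output (1, 'c'), add 'ac' as idx 3
Step 4: w='ac' (idx 3), next='a' -> output (3, 'a'), add 'aca' as idx 4
Step 5: w='c' (idx 2), next='c' -> output (2, 'c'), add 'cc' as idx 5
Step 6: w='a' (idx 1), next='a' -> output (1, 'a'), add 'aa' as idx 6
Step 7: w='c' (idx 2), next='a' -> output (2, 'a'), add 'ca' as idx 7


Encoded: [(0, 'a'), (0, 'c'), (1, 'c'), (3, 'a'), (2, 'c'), (1, 'a'), (2, 'a')]


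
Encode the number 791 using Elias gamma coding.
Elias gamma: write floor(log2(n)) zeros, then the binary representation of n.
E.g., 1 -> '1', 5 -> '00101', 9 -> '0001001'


num_bits = floor(log2(791)) + 1 = 10
leading_zeros = num_bits - 1 = 9
binary(791) = 1100010111

Elias gamma(791) = '000000000' + '1100010111' = 0000000001100010111 (19 bits)


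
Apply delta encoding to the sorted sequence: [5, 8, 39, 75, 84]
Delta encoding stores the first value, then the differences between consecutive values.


First value: 5
Deltas:
  8 - 5 = 3
  39 - 8 = 31
  75 - 39 = 36
  84 - 75 = 9


Delta encoded: [5, 3, 31, 36, 9]


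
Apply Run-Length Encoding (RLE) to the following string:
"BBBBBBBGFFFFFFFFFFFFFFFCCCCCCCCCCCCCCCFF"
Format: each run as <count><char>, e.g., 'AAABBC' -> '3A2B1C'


Scanning runs left to right:
  i=0: run of 'B' x 7 -> '7B'
  i=7: run of 'G' x 1 -> '1G'
  i=8: run of 'F' x 15 -> '15F'
  i=23: run of 'C' x 15 -> '15C'
  i=38: run of 'F' x 2 -> '2F'

RLE = 7B1G15F15C2F


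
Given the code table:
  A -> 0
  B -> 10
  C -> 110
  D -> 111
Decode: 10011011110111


Decoding:
10 -> B
0 -> A
110 -> C
111 -> D
10 -> B
111 -> D


Result: BACDBD


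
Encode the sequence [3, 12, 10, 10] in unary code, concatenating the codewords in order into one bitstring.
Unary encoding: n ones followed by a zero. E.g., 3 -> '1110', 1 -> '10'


Encode each number as n ones followed by a terminating 0:
  3 -> 1110 (4 bits)
  12 -> 1111111111110 (13 bits)
  10 -> 11111111110 (11 bits)
  10 -> 11111111110 (11 bits)
Total length = 4 + 13 + 11 + 11 = 39 bits.

Unary([3, 12, 10, 10]) = 111011111111111101111111111011111111110 (39 bits)


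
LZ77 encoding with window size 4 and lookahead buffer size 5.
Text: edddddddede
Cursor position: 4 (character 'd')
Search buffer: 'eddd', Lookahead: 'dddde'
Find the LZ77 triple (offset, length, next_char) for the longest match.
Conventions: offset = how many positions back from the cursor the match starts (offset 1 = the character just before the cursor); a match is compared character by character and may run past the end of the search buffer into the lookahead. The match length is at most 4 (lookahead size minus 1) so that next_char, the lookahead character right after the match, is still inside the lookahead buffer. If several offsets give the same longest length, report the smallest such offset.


Try each offset into the search buffer:
  offset=1 (pos 3, char 'd'): match length 4
  offset=2 (pos 2, char 'd'): match length 4
  offset=3 (pos 1, char 'd'): match length 4
  offset=4 (pos 0, char 'e'): match length 0
Longest match has length 4, found at offsets 1, 2, 3; take the smallest, offset 1.
next_char = character at position 4 + 4 = 8 -> 'e'

Best match: offset=1, length=4 (matching 'dddd' starting at position 3)
LZ77 triple: (1, 4, 'e')


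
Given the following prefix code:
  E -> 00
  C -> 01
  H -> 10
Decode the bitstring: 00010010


Decoding step by step:
Bits 00 -> E
Bits 01 -> C
Bits 00 -> E
Bits 10 -> H


Decoded message: ECEH


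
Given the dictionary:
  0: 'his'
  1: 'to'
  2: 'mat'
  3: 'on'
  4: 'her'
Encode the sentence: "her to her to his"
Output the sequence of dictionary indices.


Look up each word in the dictionary:
  'her' -> 4
  'to' -> 1
  'her' -> 4
  'to' -> 1
  'his' -> 0

Encoded: [4, 1, 4, 1, 0]


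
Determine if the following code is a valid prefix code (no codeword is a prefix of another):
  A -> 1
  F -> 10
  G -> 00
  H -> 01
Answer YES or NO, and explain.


Checking each pair (does one codeword prefix another?):
  A='1' vs F='10': prefix -- VIOLATION

NO -- this is NOT a valid prefix code. A (1) is a prefix of F (10).


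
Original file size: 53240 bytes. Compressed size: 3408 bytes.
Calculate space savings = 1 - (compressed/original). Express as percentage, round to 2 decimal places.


ratio = compressed/original = 3408/53240 = 0.064012
savings = 1 - ratio = 1 - 0.064012 = 0.935988
as a percentage: 0.935988 * 100 = 93.6%

Space savings = 1 - 3408/53240 = 93.6%


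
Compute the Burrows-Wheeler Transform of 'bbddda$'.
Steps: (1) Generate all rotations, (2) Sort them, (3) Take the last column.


Rotations (sorted):
  0: $bbddda -> last char: a
  1: a$bbddd -> last char: d
  2: bbddda$ -> last char: $
  3: bddda$b -> last char: b
  4: da$bbdd -> last char: d
  5: dda$bbd -> last char: d
  6: ddda$bb -> last char: b


BWT = ad$bddb


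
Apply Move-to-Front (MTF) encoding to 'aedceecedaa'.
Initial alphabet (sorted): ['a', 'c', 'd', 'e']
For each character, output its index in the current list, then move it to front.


MTF encoding:
'a': index 0 in ['a', 'c', 'd', 'e'] -> ['a', 'c', 'd', 'e']
'e': index 3 in ['a', 'c', 'd', 'e'] -> ['e', 'a', 'c', 'd']
'd': index 3 in ['e', 'a', 'c', 'd'] -> ['d', 'e', 'a', 'c']
'c': index 3 in ['d', 'e', 'a', 'c'] -> ['c', 'd', 'e', 'a']
'e': index 2 in ['c', 'd', 'e', 'a'] -> ['e', 'c', 'd', 'a']
'e': index 0 in ['e', 'c', 'd', 'a'] -> ['e', 'c', 'd', 'a']
'c': index 1 in ['e', 'c', 'd', 'a'] -> ['c', 'e', 'd', 'a']
'e': index 1 in ['c', 'e', 'd', 'a'] -> ['e', 'c', 'd', 'a']
'd': index 2 in ['e', 'c', 'd', 'a'] -> ['d', 'e', 'c', 'a']
'a': index 3 in ['d', 'e', 'c', 'a'] -> ['a', 'd', 'e', 'c']
'a': index 0 in ['a', 'd', 'e', 'c'] -> ['a', 'd', 'e', 'c']


Output: [0, 3, 3, 3, 2, 0, 1, 1, 2, 3, 0]


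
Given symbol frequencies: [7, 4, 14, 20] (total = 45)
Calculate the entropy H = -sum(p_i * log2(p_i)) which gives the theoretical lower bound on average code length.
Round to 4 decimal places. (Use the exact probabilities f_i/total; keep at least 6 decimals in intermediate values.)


Per-symbol terms -p_i * log2(p_i) with p_i = f_i/45:
  p = 7/45 = 0.155556: log2(p) = -2.684498, -p*log2(p) = 0.417589
  p = 4/45 = 0.088889: log2(p) = -3.491853, -p*log2(p) = 0.310387
  p = 14/45 = 0.311111: log2(p) = -1.684498, -p*log2(p) = 0.524066
  p = 20/45 = 0.444444: log2(p) = -1.169925, -p*log2(p) = 0.519967
H = 0.417589 + 0.310387 + 0.524066 + 0.519967 = 1.772009

H = 1.772 bits/symbol


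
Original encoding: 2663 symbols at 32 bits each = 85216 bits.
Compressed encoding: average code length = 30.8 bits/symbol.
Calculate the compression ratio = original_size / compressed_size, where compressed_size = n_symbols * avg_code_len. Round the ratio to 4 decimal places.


original_size = n_symbols * orig_bits = 2663 * 32 = 85216 bits
compressed_size = n_symbols * avg_code_len = 2663 * 30.8 = 82020.4 bits
ratio = original_size / compressed_size = 85216 / 82020.4 = 1.039

Compression ratio = 1.039


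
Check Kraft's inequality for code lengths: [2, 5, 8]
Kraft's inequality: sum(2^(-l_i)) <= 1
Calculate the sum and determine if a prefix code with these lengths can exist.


Sum = 2^(-2) + 2^(-5) + 2^(-8)
    = 0.25 + 0.03125 + 0.00390625
    = 73/256 = 0.28515625
Since 0.28515625 <= 1, Kraft's inequality IS satisfied.
A prefix code with these lengths CAN exist.

Kraft sum = 0.28515625. Satisfied.


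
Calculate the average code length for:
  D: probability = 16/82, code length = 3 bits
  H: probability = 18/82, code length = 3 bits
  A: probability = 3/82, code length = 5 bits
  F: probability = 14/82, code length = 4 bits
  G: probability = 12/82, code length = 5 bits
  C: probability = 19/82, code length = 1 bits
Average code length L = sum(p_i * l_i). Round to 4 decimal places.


Weighted contributions p_i * l_i:
  D: (16/82) * 3 = 48/82
  H: (18/82) * 3 = 54/82
  A: (3/82) * 5 = 15/82
  F: (14/82) * 4 = 56/82
  G: (12/82) * 5 = 60/82
  C: (19/82) * 1 = 19/82
Sum = (48 + 54 + 15 + 56 + 60 + 19)/82 = 252/82

L = 252/82 = 3.0732 bits/symbol


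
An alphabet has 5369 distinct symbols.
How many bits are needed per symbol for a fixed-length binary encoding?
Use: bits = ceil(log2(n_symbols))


log2(5369) = 12.3904
Bracket: 2^12 = 4096 < 5369 <= 2^13 = 8192
So ceil(log2(5369)) = 13

bits = ceil(log2(5369)) = ceil(12.3904) = 13 bits


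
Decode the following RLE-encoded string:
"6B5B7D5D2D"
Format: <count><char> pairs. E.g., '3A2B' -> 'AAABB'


Expanding each <count><char> pair:
  6B -> 'BBBBBB'
  5B -> 'BBBBB'
  7D -> 'DDDDDDD'
  5D -> 'DDDDD'
  2D -> 'DD'

Decoded = BBBBBBBBBBBDDDDDDDDDDDDDD


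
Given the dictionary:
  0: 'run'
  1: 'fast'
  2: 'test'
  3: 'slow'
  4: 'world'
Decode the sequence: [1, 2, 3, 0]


Look up each index in the dictionary:
  1 -> 'fast'
  2 -> 'test'
  3 -> 'slow'
  0 -> 'run'

Decoded: "fast test slow run"


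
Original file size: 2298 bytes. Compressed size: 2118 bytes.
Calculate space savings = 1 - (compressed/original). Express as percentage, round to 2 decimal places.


ratio = compressed/original = 2118/2298 = 0.921671
savings = 1 - ratio = 1 - 0.921671 = 0.078329
as a percentage: 0.078329 * 100 = 7.83%

Space savings = 1 - 2118/2298 = 7.83%
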